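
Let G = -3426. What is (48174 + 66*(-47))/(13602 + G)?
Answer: 939/212 ≈ 4.4292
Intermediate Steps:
(48174 + 66*(-47))/(13602 + G) = (48174 + 66*(-47))/(13602 - 3426) = (48174 - 3102)/10176 = 45072*(1/10176) = 939/212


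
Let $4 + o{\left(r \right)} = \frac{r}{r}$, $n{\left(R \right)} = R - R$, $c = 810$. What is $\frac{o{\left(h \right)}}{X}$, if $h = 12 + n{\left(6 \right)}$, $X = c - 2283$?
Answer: $\frac{1}{491} \approx 0.0020367$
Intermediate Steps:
$X = -1473$ ($X = 810 - 2283 = -1473$)
$n{\left(R \right)} = 0$
$h = 12$ ($h = 12 + 0 = 12$)
$o{\left(r \right)} = -3$ ($o{\left(r \right)} = -4 + \frac{r}{r} = -4 + 1 = -3$)
$\frac{o{\left(h \right)}}{X} = - \frac{3}{-1473} = \left(-3\right) \left(- \frac{1}{1473}\right) = \frac{1}{491}$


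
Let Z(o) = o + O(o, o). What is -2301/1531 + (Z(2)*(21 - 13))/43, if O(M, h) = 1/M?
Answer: -68323/65833 ≈ -1.0378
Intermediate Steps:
Z(o) = o + 1/o
-2301/1531 + (Z(2)*(21 - 13))/43 = -2301/1531 + ((2 + 1/2)*(21 - 13))/43 = -2301*1/1531 + ((2 + ½)*8)*(1/43) = -2301/1531 + ((5/2)*8)*(1/43) = -2301/1531 + 20*(1/43) = -2301/1531 + 20/43 = -68323/65833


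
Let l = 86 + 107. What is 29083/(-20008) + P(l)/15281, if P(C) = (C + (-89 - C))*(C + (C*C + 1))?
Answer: -9588516677/43677464 ≈ -219.53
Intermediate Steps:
l = 193
P(C) = -89 - 89*C - 89*C² (P(C) = -89*(C + (C² + 1)) = -89*(C + (1 + C²)) = -89*(1 + C + C²) = -89 - 89*C - 89*C²)
29083/(-20008) + P(l)/15281 = 29083/(-20008) + (-89 - 89*193 - 89*193²)/15281 = 29083*(-1/20008) + (-89 - 17177 - 89*37249)*(1/15281) = -29083/20008 + (-89 - 17177 - 3315161)*(1/15281) = -29083/20008 - 3332427*1/15281 = -29083/20008 - 476061/2183 = -9588516677/43677464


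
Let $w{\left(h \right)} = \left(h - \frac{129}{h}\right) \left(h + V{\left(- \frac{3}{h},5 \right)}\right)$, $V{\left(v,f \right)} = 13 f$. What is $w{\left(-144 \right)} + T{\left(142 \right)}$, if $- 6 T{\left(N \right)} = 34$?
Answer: $\frac{180793}{16} \approx 11300.0$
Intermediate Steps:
$T{\left(N \right)} = - \frac{17}{3}$ ($T{\left(N \right)} = \left(- \frac{1}{6}\right) 34 = - \frac{17}{3}$)
$w{\left(h \right)} = \left(65 + h\right) \left(h - \frac{129}{h}\right)$ ($w{\left(h \right)} = \left(h - \frac{129}{h}\right) \left(h + 13 \cdot 5\right) = \left(h - \frac{129}{h}\right) \left(h + 65\right) = \left(h - \frac{129}{h}\right) \left(65 + h\right) = \left(65 + h\right) \left(h - \frac{129}{h}\right)$)
$w{\left(-144 \right)} + T{\left(142 \right)} = \left(-129 + \left(-144\right)^{2} - \frac{8385}{-144} + 65 \left(-144\right)\right) - \frac{17}{3} = \left(-129 + 20736 - - \frac{2795}{48} - 9360\right) - \frac{17}{3} = \left(-129 + 20736 + \frac{2795}{48} - 9360\right) - \frac{17}{3} = \frac{542651}{48} - \frac{17}{3} = \frac{180793}{16}$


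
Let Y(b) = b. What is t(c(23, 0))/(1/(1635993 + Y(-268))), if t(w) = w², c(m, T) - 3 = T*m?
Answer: 14721525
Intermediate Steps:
c(m, T) = 3 + T*m
t(c(23, 0))/(1/(1635993 + Y(-268))) = (3 + 0*23)²/(1/(1635993 - 268)) = (3 + 0)²/(1/1635725) = 3²/(1/1635725) = 9*1635725 = 14721525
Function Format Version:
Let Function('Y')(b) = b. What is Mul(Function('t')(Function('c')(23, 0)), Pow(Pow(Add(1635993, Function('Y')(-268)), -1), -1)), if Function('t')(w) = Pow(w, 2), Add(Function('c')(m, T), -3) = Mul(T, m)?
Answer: 14721525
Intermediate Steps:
Function('c')(m, T) = Add(3, Mul(T, m))
Mul(Function('t')(Function('c')(23, 0)), Pow(Pow(Add(1635993, Function('Y')(-268)), -1), -1)) = Mul(Pow(Add(3, Mul(0, 23)), 2), Pow(Pow(Add(1635993, -268), -1), -1)) = Mul(Pow(Add(3, 0), 2), Pow(Pow(1635725, -1), -1)) = Mul(Pow(3, 2), Pow(Rational(1, 1635725), -1)) = Mul(9, 1635725) = 14721525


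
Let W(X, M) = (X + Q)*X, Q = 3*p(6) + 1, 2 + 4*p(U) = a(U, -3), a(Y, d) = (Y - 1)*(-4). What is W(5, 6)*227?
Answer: -23835/2 ≈ -11918.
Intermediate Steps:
a(Y, d) = 4 - 4*Y (a(Y, d) = (-1 + Y)*(-4) = 4 - 4*Y)
p(U) = ½ - U (p(U) = -½ + (4 - 4*U)/4 = -½ + (1 - U) = ½ - U)
Q = -31/2 (Q = 3*(½ - 1*6) + 1 = 3*(½ - 6) + 1 = 3*(-11/2) + 1 = -33/2 + 1 = -31/2 ≈ -15.500)
W(X, M) = X*(-31/2 + X) (W(X, M) = (X - 31/2)*X = (-31/2 + X)*X = X*(-31/2 + X))
W(5, 6)*227 = ((½)*5*(-31 + 2*5))*227 = ((½)*5*(-31 + 10))*227 = ((½)*5*(-21))*227 = -105/2*227 = -23835/2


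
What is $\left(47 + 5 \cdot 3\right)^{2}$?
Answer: $3844$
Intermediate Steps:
$\left(47 + 5 \cdot 3\right)^{2} = \left(47 + 15\right)^{2} = 62^{2} = 3844$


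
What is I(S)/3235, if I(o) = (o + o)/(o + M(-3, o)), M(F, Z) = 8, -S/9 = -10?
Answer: 18/31703 ≈ 0.00056777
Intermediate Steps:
S = 90 (S = -9*(-10) = 90)
I(o) = 2*o/(8 + o) (I(o) = (o + o)/(o + 8) = (2*o)/(8 + o) = 2*o/(8 + o))
I(S)/3235 = (2*90/(8 + 90))/3235 = (2*90/98)*(1/3235) = (2*90*(1/98))*(1/3235) = (90/49)*(1/3235) = 18/31703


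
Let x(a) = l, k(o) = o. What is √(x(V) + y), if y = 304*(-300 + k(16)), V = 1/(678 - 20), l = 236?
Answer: 10*I*√861 ≈ 293.43*I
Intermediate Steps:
V = 1/658 ≈ 0.0015198
x(a) = 236
y = -86336 (y = 304*(-300 + 16) = 304*(-284) = -86336)
√(x(V) + y) = √(236 - 86336) = √(-86100) = 10*I*√861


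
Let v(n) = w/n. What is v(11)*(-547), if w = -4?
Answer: 2188/11 ≈ 198.91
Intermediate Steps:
v(n) = -4/n
v(11)*(-547) = -4/11*(-547) = 2188/11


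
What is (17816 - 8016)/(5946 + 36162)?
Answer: 2450/10527 ≈ 0.23273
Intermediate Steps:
(17816 - 8016)/(5946 + 36162) = 9800/42108 = 9800*(1/42108) = 2450/10527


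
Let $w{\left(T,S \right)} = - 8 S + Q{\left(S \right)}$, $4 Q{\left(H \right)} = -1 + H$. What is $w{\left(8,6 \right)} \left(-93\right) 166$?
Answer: $\frac{1443453}{2} \approx 7.2173 \cdot 10^{5}$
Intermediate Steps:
$Q{\left(H \right)} = - \frac{1}{4} + \frac{H}{4}$ ($Q{\left(H \right)} = \frac{-1 + H}{4} = - \frac{1}{4} + \frac{H}{4}$)
$w{\left(T,S \right)} = - \frac{1}{4} - \frac{31 S}{4}$ ($w{\left(T,S \right)} = - 8 S + \left(- \frac{1}{4} + \frac{S}{4}\right) = - \frac{1}{4} - \frac{31 S}{4}$)
$w{\left(8,6 \right)} \left(-93\right) 166 = \left(- \frac{1}{4} - \frac{93}{2}\right) \left(-93\right) 166 = \left(- \frac{187}{4}\right) \left(-93\right) 166 = \frac{17391}{4} \cdot 166 = \frac{1443453}{2}$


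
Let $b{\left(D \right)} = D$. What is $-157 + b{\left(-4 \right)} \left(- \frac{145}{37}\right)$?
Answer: $- \frac{5229}{37} \approx -141.32$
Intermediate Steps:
$-157 + b{\left(-4 \right)} \left(- \frac{145}{37}\right) = -157 - 4 \left(- \frac{145}{37}\right) = -157 - 4 \left(\left(-145\right) \frac{1}{37}\right) = -157 - - \frac{580}{37} = -157 + \frac{580}{37} = - \frac{5229}{37}$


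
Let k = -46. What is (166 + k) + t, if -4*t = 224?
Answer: 64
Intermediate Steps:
t = -56 (t = -1/4*224 = -56)
(166 + k) + t = (166 - 46) - 56 = 120 - 56 = 64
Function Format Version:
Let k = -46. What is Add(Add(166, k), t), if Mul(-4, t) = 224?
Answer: 64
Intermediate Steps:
t = -56 (t = Mul(Rational(-1, 4), 224) = -56)
Add(Add(166, k), t) = Add(Add(166, -46), -56) = Add(120, -56) = 64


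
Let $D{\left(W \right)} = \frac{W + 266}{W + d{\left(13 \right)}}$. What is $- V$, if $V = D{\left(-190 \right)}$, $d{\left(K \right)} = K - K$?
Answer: $\frac{2}{5} \approx 0.4$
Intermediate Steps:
$d{\left(K \right)} = 0$
$D{\left(W \right)} = \frac{266 + W}{W}$ ($D{\left(W \right)} = \frac{W + 266}{W + 0} = \frac{266 + W}{W}$)
$V = - \frac{2}{5}$ ($V = \frac{266 - 190}{-190} = \left(- \frac{1}{190}\right) 76 = - \frac{2}{5} \approx -0.4$)
$- V = \left(-1\right) \left(- \frac{2}{5}\right) = \frac{2}{5}$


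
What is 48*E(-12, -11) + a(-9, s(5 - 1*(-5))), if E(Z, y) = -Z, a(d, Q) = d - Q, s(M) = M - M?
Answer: 567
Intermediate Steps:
s(M) = 0
48*E(-12, -11) + a(-9, s(5 - 1*(-5))) = 48*(-1*(-12)) + (-9 - 1*0) = 48*12 + (-9 + 0) = 576 - 9 = 567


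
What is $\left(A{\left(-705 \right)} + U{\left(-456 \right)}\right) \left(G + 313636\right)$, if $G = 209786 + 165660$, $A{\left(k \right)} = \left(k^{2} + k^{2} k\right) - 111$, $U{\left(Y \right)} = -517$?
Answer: $-241114083402696$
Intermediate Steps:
$A{\left(k \right)} = -111 + k^{2} + k^{3}$ ($A{\left(k \right)} = \left(k^{2} + k^{3}\right) - 111 = -111 + k^{2} + k^{3}$)
$G = 375446$
$\left(A{\left(-705 \right)} + U{\left(-456 \right)}\right) \left(G + 313636\right) = \left(\left(-111 + \left(-705\right)^{2} + \left(-705\right)^{3}\right) - 517\right) \left(375446 + 313636\right) = \left(\left(-111 + 497025 - 350402625\right) - 517\right) 689082 = \left(-349905711 - 517\right) 689082 = \left(-349906228\right) 689082 = -241114083402696$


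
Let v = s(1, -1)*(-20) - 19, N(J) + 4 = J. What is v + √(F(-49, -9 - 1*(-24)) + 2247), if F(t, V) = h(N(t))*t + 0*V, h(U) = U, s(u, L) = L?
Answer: 1 + 2*√1211 ≈ 70.599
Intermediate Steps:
N(J) = -4 + J
F(t, V) = t*(-4 + t) (F(t, V) = (-4 + t)*t + 0*V = t*(-4 + t) + 0 = t*(-4 + t))
v = 1 (v = -1*(-20) - 19 = 20 - 19 = 1)
v + √(F(-49, -9 - 1*(-24)) + 2247) = 1 + √(-49*(-4 - 49) + 2247) = 1 + √(-49*(-53) + 2247) = 1 + √(2597 + 2247) = 1 + √4844 = 1 + 2*√1211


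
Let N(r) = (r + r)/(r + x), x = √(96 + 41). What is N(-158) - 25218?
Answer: -626037358/24827 + 316*√137/24827 ≈ -25216.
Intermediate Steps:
x = √137 ≈ 11.705
N(r) = 2*r/(r + √137) (N(r) = (r + r)/(r + √137) = (2*r)/(r + √137) = 2*r/(r + √137))
N(-158) - 25218 = 2*(-158)/(-158 + √137) - 25218 = -316/(-158 + √137) - 25218 = -25218 - 316/(-158 + √137)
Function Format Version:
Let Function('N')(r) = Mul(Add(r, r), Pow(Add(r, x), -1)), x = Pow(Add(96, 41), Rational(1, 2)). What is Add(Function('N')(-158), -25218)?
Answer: Add(Rational(-626037358, 24827), Mul(Rational(316, 24827), Pow(137, Rational(1, 2)))) ≈ -25216.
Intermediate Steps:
x = Pow(137, Rational(1, 2)) ≈ 11.705
Function('N')(r) = Mul(2, r, Pow(Add(r, Pow(137, Rational(1, 2))), -1)) (Function('N')(r) = Mul(Add(r, r), Pow(Add(r, Pow(137, Rational(1, 2))), -1)) = Mul(Mul(2, r), Pow(Add(r, Pow(137, Rational(1, 2))), -1)) = Mul(2, r, Pow(Add(r, Pow(137, Rational(1, 2))), -1)))
Add(Function('N')(-158), -25218) = Add(Mul(2, -158, Pow(Add(-158, Pow(137, Rational(1, 2))), -1)), -25218) = Add(Mul(-316, Pow(Add(-158, Pow(137, Rational(1, 2))), -1)), -25218) = Add(-25218, Mul(-316, Pow(Add(-158, Pow(137, Rational(1, 2))), -1)))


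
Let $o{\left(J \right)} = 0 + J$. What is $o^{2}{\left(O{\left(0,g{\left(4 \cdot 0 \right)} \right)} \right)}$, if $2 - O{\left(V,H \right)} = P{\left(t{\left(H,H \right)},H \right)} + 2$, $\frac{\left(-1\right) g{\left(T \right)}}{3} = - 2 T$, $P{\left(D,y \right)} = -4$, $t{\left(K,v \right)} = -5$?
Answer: $16$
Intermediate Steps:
$g{\left(T \right)} = 6 T$ ($g{\left(T \right)} = - 3 \left(- 2 T\right) = 6 T$)
$O{\left(V,H \right)} = 4$ ($O{\left(V,H \right)} = 2 - \left(-4 + 2\right) = 2 - -2 = 2 + 2 = 4$)
$o{\left(J \right)} = J$
$o^{2}{\left(O{\left(0,g{\left(4 \cdot 0 \right)} \right)} \right)} = 4^{2} = 16$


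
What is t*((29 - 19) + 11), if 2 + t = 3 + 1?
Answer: 42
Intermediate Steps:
t = 2 (t = -2 + (3 + 1) = -2 + 4 = 2)
t*((29 - 19) + 11) = 2*((29 - 19) + 11) = 2*(10 + 11) = 2*21 = 42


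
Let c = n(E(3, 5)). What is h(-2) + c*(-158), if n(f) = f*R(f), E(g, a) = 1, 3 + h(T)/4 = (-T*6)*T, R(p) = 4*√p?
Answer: -740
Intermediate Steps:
h(T) = -12 - 24*T² (h(T) = -12 + 4*((-T*6)*T) = -12 + 4*((-6*T)*T) = -12 + 4*(-6*T²) = -12 - 24*T²)
n(f) = 4*f^(3/2) (n(f) = f*(4*√f) = 4*f^(3/2))
c = 4 (c = 4*1^(3/2) = 4*1 = 4)
h(-2) + c*(-158) = (-12 - 24*(-2)²) + 4*(-158) = (-12 - 24*4) - 632 = (-12 - 96) - 632 = -108 - 632 = -740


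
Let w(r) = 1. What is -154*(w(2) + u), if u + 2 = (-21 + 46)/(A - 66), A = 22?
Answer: 483/2 ≈ 241.50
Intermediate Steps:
u = -113/44 (u = -2 + (-21 + 46)/(22 - 66) = -2 + 25/(-44) = -2 + 25*(-1/44) = -2 - 25/44 = -113/44 ≈ -2.5682)
-154*(w(2) + u) = -154*(1 - 113/44) = -154*(-69/44) = 483/2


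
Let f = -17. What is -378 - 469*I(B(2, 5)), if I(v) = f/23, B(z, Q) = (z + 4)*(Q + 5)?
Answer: -721/23 ≈ -31.348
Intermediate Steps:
B(z, Q) = (4 + z)*(5 + Q)
I(v) = -17/23
-378 - 469*I(B(2, 5)) = -378 - 469*(-17/23) = -378 + 7973/23 = -721/23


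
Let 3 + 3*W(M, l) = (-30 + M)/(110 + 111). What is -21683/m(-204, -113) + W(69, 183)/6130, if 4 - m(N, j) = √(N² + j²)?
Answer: 4518735908/2832896745 + 21683*√54385/54369 ≈ 94.600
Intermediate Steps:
W(M, l) = -231/221 + M/663 (W(M, l) = -1 + ((-30 + M)/(110 + 111))/3 = -1 + ((-30 + M)/221)/3 = -1 + ((-30 + M)*(1/221))/3 = -1 + (-30/221 + M/221)/3 = -1 + (-10/221 + M/663) = -231/221 + M/663)
m(N, j) = 4 - √(N² + j²)
-21683/m(-204, -113) + W(69, 183)/6130 = -21683/(4 - √((-204)² + (-113)²)) + (-231/221 + (1/663)*69)/6130 = -21683/(4 - √(41616 + 12769)) + (-231/221 + 23/221)*(1/6130) = -21683/(4 - √54385) - 16/17*1/6130 = -21683/(4 - √54385) - 8/52105 = -8/52105 - 21683/(4 - √54385)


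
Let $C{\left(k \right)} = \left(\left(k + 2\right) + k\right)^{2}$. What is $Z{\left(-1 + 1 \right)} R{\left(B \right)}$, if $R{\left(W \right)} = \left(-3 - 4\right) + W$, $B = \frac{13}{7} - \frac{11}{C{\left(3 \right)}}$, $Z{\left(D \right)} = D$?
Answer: $0$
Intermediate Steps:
$C{\left(k \right)} = \left(2 + 2 k\right)^{2}$ ($C{\left(k \right)} = \left(\left(2 + k\right) + k\right)^{2} = \left(2 + 2 k\right)^{2}$)
$B = \frac{755}{448}$ ($B = \frac{13}{7} - \frac{11}{4 \left(1 + 3\right)^{2}} = 13 \cdot \frac{1}{7} - \frac{11}{4 \cdot 4^{2}} = \frac{13}{7} - \frac{11}{4 \cdot 16} = \frac{13}{7} - \frac{11}{64} = \frac{755}{448} \approx 1.6853$)
$R{\left(W \right)} = -7 + W$
$Z{\left(-1 + 1 \right)} R{\left(B \right)} = \left(-1 + 1\right) \left(-7 + \frac{755}{448}\right) = 0 \left(- \frac{2381}{448}\right) = 0$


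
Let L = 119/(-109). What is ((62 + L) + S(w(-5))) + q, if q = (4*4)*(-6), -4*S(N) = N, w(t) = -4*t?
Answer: -4370/109 ≈ -40.092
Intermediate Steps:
S(N) = -N/4
L = -119/109 (L = 119*(-1/109) = -119/109 ≈ -1.0917)
q = -96 (q = 16*(-6) = -96)
((62 + L) + S(w(-5))) + q = ((62 - 119/109) - (-1)*(-5)) - 96 = (6639/109 - 1/4*20) - 96 = (6639/109 - 5) - 96 = 6094/109 - 96 = -4370/109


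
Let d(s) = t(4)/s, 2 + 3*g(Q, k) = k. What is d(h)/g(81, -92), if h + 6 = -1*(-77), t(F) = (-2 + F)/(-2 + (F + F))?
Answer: -1/6674 ≈ -0.00014984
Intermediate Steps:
g(Q, k) = -2/3 + k/3
t(F) = (-2 + F)/(-2 + 2*F)
h = 71 (h = -6 - 1*(-77) = -6 + 77 = 71)
d(s) = 1/(3*s) (d(s) = ((-2 + 4)/(2*(-1 + 4)))/s = ((1/2)*2/3)/s = ((1/2)*(1/3)*2)/s = 1/(3*s))
d(h)/g(81, -92) = ((1/3)/71)/(-2/3 + (1/3)*(-92)) = ((1/3)*(1/71))/(-2/3 - 92/3) = 1/(213*(-94/3)) = (1/213)*(-3/94) = -1/6674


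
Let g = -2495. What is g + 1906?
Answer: -589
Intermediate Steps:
g + 1906 = -2495 + 1906 = -589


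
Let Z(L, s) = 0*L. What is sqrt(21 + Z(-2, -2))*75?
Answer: 75*sqrt(21) ≈ 343.69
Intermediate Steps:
Z(L, s) = 0
sqrt(21 + Z(-2, -2))*75 = sqrt(21 + 0)*75 = sqrt(21)*75 = 75*sqrt(21)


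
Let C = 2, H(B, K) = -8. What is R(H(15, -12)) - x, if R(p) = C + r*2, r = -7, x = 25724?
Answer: -25736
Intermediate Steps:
R(p) = -12 (R(p) = 2 - 7*2 = 2 - 14 = -12)
R(H(15, -12)) - x = -12 - 1*25724 = -12 - 25724 = -25736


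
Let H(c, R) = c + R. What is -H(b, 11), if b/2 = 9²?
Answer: -173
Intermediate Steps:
b = 162 (b = 2*9² = 2*81 = 162)
H(c, R) = R + c
-H(b, 11) = -(11 + 162) = -1*173 = -173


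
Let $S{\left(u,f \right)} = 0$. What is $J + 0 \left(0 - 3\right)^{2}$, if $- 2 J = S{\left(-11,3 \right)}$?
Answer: $0$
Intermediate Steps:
$J = 0$ ($J = \left(- \frac{1}{2}\right) 0 = 0$)
$J + 0 \left(0 - 3\right)^{2} = 0 + 0 \left(0 - 3\right)^{2} = 0 + 0 \left(-3\right)^{2} = 0 + 0 \cdot 9 = 0 + 0 = 0$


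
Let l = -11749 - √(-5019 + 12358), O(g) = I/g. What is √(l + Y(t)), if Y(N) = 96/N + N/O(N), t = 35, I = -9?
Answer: √(-131003110 - 11025*√7339)/105 ≈ 109.4*I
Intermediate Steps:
O(g) = -9/g
l = -11749 - √7339 ≈ -11835.
Y(N) = 96/N - N²/9 (Y(N) = 96/N + N/((-9/N)) = 96/N + N*(-N/9) = 96/N - N²/9)
√(l + Y(t)) = √((-11749 - √7339) + (⅑)*(864 - 1*35³)/35) = √((-11749 - √7339) + (⅑)*(1/35)*(864 - 1*42875)) = √((-11749 - √7339) + (⅑)*(1/35)*(864 - 42875)) = √((-11749 - √7339) + (⅑)*(1/35)*(-42011)) = √((-11749 - √7339) - 42011/315) = √(-3742946/315 - √7339)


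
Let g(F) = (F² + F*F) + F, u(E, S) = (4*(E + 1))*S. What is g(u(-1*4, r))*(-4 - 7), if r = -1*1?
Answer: -3300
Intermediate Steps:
r = -1
u(E, S) = S*(4 + 4*E) (u(E, S) = (4*(1 + E))*S = (4 + 4*E)*S = S*(4 + 4*E))
g(F) = F + 2*F² (g(F) = (F² + F²) + F = 2*F² + F = F + 2*F²)
g(u(-1*4, r))*(-4 - 7) = ((4*(-1)*(1 - 1*4))*(1 + 2*(4*(-1)*(1 - 1*4))))*(-4 - 7) = ((4*(-1)*(1 - 4))*(1 + 2*(4*(-1)*(1 - 4))))*(-11) = ((4*(-1)*(-3))*(1 + 2*(4*(-1)*(-3))))*(-11) = (12*(1 + 2*12))*(-11) = (12*(1 + 24))*(-11) = (12*25)*(-11) = 300*(-11) = -3300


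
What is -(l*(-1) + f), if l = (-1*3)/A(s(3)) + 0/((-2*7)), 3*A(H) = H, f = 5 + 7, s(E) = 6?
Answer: -27/2 ≈ -13.500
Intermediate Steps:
f = 12
A(H) = H/3
l = -3/2 (l = (-1*3)/(((⅓)*6)) + 0/((-2*7)) = -3/2 + 0/(-14) = -3*½ + 0*(-1/14) = -3/2 + 0 = -3/2 ≈ -1.5000)
-(l*(-1) + f) = -(-3/2*(-1) + 12) = -(3/2 + 12) = -1*27/2 = -27/2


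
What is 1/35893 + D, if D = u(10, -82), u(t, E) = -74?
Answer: -2656081/35893 ≈ -74.000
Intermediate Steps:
D = -74
1/35893 + D = 1/35893 - 74 = -2656081/35893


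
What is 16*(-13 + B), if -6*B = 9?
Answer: -232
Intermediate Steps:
B = -3/2 (B = -1/6*9 = -3/2 ≈ -1.5000)
16*(-13 + B) = 16*(-13 - 3/2) = 16*(-29/2) = -232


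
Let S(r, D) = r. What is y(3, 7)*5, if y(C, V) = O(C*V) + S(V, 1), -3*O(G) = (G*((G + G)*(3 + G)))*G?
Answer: -740845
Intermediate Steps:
O(G) = -2*G³*(3 + G)/3 (O(G) = -G*((G + G)*(3 + G))*G/3 = -G*((2*G)*(3 + G))*G/3 = -G*(2*G*(3 + G))*G/3 = -2*G²*(3 + G)*G/3 = -2*G³*(3 + G)/3)
y(C, V) = V + 2*C³*V³*(-3 - C*V)/3 (y(C, V) = 2*(C*V)³*(-3 - C*V)/3 + V = 2*(C³*V³)*(-3 - C*V)/3 + V = 2*C³*V³*(-3 - C*V)/3 + V = V + 2*C³*V³*(-3 - C*V)/3)
y(3, 7)*5 = (7*(1 - ⅔*3³*7²*(3 + 3*7)))*5 = (7*(1 - ⅔*27*49*(3 + 21)))*5 = (7*(1 - ⅔*27*49*24))*5 = (7*(1 - 21168))*5 = (7*(-21167))*5 = -148169*5 = -740845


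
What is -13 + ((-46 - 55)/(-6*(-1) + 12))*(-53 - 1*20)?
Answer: 7139/18 ≈ 396.61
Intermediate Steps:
-13 + ((-46 - 55)/(-6*(-1) + 12))*(-53 - 1*20) = -13 + (-101/(6 + 12))*(-53 - 20) = -13 - 101/18*(-73) = -13 + 7373/18 = 7139/18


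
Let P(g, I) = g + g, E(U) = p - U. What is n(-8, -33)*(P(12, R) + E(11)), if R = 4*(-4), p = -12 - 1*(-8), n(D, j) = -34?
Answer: -306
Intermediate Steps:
p = -4 (p = -12 + 8 = -4)
R = -16
E(U) = -4 - U
P(g, I) = 2*g
n(-8, -33)*(P(12, R) + E(11)) = -34*(2*12 + (-4 - 1*11)) = -34*(24 + (-4 - 11)) = -34*(24 - 15) = -34*9 = -306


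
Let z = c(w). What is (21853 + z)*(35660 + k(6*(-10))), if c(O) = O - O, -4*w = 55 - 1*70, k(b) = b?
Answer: 777966800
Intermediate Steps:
w = 15/4 (w = -(55 - 1*70)/4 = -(55 - 70)/4 = -¼*(-15) = 15/4 ≈ 3.7500)
c(O) = 0
z = 0
(21853 + z)*(35660 + k(6*(-10))) = (21853 + 0)*(35660 + 6*(-10)) = 21853*(35660 - 60) = 21853*35600 = 777966800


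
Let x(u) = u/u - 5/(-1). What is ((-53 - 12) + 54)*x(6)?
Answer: -66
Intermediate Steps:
x(u) = 6 (x(u) = 1 - 5*(-1) = 1 + 5 = 6)
((-53 - 12) + 54)*x(6) = ((-53 - 12) + 54)*6 = (-65 + 54)*6 = -11*6 = -66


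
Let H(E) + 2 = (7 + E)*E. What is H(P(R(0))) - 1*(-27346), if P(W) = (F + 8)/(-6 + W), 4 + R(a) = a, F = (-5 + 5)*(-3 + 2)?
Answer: 683476/25 ≈ 27339.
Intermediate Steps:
F = 0 (F = 0*(-1) = 0)
R(a) = -4 + a
P(W) = 8/(-6 + W) (P(W) = (0 + 8)/(-6 + W) = 8/(-6 + W))
H(E) = -2 + E*(7 + E) (H(E) = -2 + (7 + E)*E = -2 + E*(7 + E))
H(P(R(0))) - 1*(-27346) = (-2 + (8/(-6 + (-4 + 0)))² + 7*(8/(-6 + (-4 + 0)))) - 1*(-27346) = (-2 + (8/(-6 - 4))² + 7*(8/(-6 - 4))) + 27346 = (-2 + (8/(-10))² + 7*(8/(-10))) + 27346 = (-2 + (8*(-⅒))² + 7*(8*(-⅒))) + 27346 = (-2 + (-⅘)² + 7*(-⅘)) + 27346 = (-2 + 16/25 - 28/5) + 27346 = -174/25 + 27346 = 683476/25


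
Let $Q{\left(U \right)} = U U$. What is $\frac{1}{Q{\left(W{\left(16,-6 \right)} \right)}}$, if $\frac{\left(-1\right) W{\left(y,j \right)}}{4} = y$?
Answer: $\frac{1}{4096} \approx 0.00024414$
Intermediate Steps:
$W{\left(y,j \right)} = - 4 y$
$Q{\left(U \right)} = U^{2}$
$\frac{1}{Q{\left(W{\left(16,-6 \right)} \right)}} = \frac{1}{\left(\left(-4\right) 16\right)^{2}} = \frac{1}{\left(-64\right)^{2}} = \frac{1}{4096}$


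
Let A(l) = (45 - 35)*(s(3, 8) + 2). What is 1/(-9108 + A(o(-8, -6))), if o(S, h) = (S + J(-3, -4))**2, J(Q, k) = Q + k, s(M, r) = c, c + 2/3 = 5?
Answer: -3/27134 ≈ -0.00011056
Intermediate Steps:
c = 13/3 (c = -2/3 + 5 = 13/3 ≈ 4.3333)
s(M, r) = 13/3
o(S, h) = (-7 + S)**2 (o(S, h) = (S + (-3 - 4))**2 = (S - 7)**2 = (-7 + S)**2)
A(l) = 190/3 (A(l) = (45 - 35)*(13/3 + 2) = 10*(19/3) = 190/3)
1/(-9108 + A(o(-8, -6))) = 1/(-9108 + 190/3) = 1/(-27134/3) = -3/27134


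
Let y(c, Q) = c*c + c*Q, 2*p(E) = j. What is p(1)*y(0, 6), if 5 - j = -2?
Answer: 0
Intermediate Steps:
j = 7 (j = 5 - 1*(-2) = 5 + 2 = 7)
p(E) = 7/2 (p(E) = (½)*7 = 7/2)
y(c, Q) = c² + Q*c
p(1)*y(0, 6) = 7*(0*(6 + 0))/2 = 7*(0*6)/2 = (7/2)*0 = 0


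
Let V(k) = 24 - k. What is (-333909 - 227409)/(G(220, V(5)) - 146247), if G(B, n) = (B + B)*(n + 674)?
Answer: -187106/52891 ≈ -3.5376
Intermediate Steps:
G(B, n) = 2*B*(674 + n) (G(B, n) = (2*B)*(674 + n) = 2*B*(674 + n))
(-333909 - 227409)/(G(220, V(5)) - 146247) = (-333909 - 227409)/(2*220*(674 + (24 - 1*5)) - 146247) = -561318/(2*220*(674 + (24 - 5)) - 146247) = -561318/(2*220*(674 + 19) - 146247) = -561318/(2*220*693 - 146247) = -561318/(304920 - 146247) = -561318/158673 = -561318*1/158673 = -187106/52891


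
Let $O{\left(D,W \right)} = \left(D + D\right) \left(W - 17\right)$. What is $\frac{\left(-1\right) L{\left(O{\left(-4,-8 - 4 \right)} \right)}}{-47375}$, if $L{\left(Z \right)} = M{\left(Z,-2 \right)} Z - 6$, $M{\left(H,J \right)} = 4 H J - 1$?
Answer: $- \frac{86166}{9475} \approx -9.094$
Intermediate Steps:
$M{\left(H,J \right)} = -1 + 4 H J$ ($M{\left(H,J \right)} = 4 H J - 1 = -1 + 4 H J$)
$O{\left(D,W \right)} = 2 D \left(-17 + W\right)$
$L{\left(Z \right)} = -6 + Z \left(-1 - 8 Z\right)$ ($L{\left(Z \right)} = \left(-1 + 4 Z \left(-2\right)\right) Z - 6 = \left(-1 - 8 Z\right) Z - 6 = Z \left(-1 - 8 Z\right) - 6 = -6 + Z \left(-1 - 8 Z\right)$)
$\frac{\left(-1\right) L{\left(O{\left(-4,-8 - 4 \right)} \right)}}{-47375} = \frac{\left(-1\right) \left(-6 - 2 \left(-4\right) \left(-17 - 12\right) \left(1 + 8 \cdot 2 \left(-4\right) \left(-17 - 12\right)\right)\right)}{-47375} = - (-6 - 2 \left(-4\right) \left(-17 - 12\right) \left(1 + 8 \cdot 2 \left(-4\right) \left(-17 - 12\right)\right)) \left(- \frac{1}{47375}\right) = - (-6 - 2 \left(-4\right) \left(-29\right) \left(1 + 8 \cdot 2 \left(-4\right) \left(-29\right)\right)) \left(- \frac{1}{47375}\right) = - (-6 - 232 \left(1 + 8 \cdot 232\right)) \left(- \frac{1}{47375}\right) = - (-6 - 232 \left(1 + 1856\right)) \left(- \frac{1}{47375}\right) = - (-6 - 232 \cdot 1857) \left(- \frac{1}{47375}\right) = - (-6 - 430824) \left(- \frac{1}{47375}\right) = \left(-1\right) \left(-430830\right) \left(- \frac{1}{47375}\right) = 430830 \left(- \frac{1}{47375}\right) = - \frac{86166}{9475}$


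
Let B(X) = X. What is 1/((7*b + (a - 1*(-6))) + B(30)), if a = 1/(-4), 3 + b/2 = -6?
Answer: -4/361 ≈ -0.011080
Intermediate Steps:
b = -18 (b = -6 + 2*(-6) = -6 - 12 = -18)
a = -1/4 ≈ -0.25000
1/((7*b + (a - 1*(-6))) + B(30)) = 1/((7*(-18) + (-1/4 - 1*(-6))) + 30) = 1/((-126 + (-1/4 + 6)) + 30) = 1/((-126 + 23/4) + 30) = 1/(-481/4 + 30) = 1/(-361/4) = -4/361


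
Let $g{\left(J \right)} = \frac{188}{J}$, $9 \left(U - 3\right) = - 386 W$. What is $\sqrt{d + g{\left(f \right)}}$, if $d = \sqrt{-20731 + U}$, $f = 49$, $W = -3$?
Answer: $\frac{\sqrt{1692 + 7791 i \sqrt{66}}}{21} \approx 8.5852 + 8.3588 i$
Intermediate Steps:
$U = \frac{395}{3}$ ($U = 3 + \frac{\left(-386\right) \left(-3\right)}{9} = 3 + \frac{1}{9} \cdot 1158 = 3 + \frac{386}{3} = \frac{395}{3} \approx 131.67$)
$d = \frac{53 i \sqrt{66}}{3}$ ($d = \sqrt{-20731 + \frac{395}{3}} = \sqrt{- \frac{61798}{3}} = \frac{53 i \sqrt{66}}{3} \approx 143.52 i$)
$\sqrt{d + g{\left(f \right)}} = \sqrt{\frac{53 i \sqrt{66}}{3} + \frac{188}{49}} = \sqrt{\frac{188}{49} + \frac{53 i \sqrt{66}}{3}}$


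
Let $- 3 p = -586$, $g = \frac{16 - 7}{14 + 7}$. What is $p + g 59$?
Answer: $\frac{4633}{21} \approx 220.62$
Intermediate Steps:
$g = \frac{3}{7}$ ($g = \frac{9}{21} = 9 \cdot \frac{1}{21} = \frac{3}{7} \approx 0.42857$)
$p = \frac{586}{3}$ ($p = \left(- \frac{1}{3}\right) \left(-586\right) = \frac{586}{3} \approx 195.33$)
$p + g 59 = \frac{586}{3} + \frac{3}{7} \cdot 59 = \frac{586}{3} + \frac{177}{7} = \frac{4633}{21}$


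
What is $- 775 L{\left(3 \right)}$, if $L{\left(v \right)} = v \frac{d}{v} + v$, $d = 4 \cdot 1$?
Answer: $-5425$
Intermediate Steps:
$d = 4$
$L{\left(v \right)} = 4 + v$ ($L{\left(v \right)} = v \frac{4}{v} + v = 4 + v$)
$- 775 L{\left(3 \right)} = - 775 \left(4 + 3\right) = \left(-775\right) 7 = -5425$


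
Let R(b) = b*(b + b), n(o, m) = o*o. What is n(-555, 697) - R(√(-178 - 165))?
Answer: 308711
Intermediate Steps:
n(o, m) = o²
R(b) = 2*b² (R(b) = b*(2*b) = 2*b²)
n(-555, 697) - R(√(-178 - 165)) = (-555)² - 2*(√(-178 - 165))² = 308025 - 2*(√(-343))² = 308025 - 2*(7*I*√7)² = 308025 - 2*(-343) = 308025 - 1*(-686) = 308025 + 686 = 308711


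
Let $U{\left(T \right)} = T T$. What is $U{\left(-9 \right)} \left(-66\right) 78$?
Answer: $-416988$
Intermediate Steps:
$U{\left(T \right)} = T^{2}$
$U{\left(-9 \right)} \left(-66\right) 78 = \left(-9\right)^{2} \left(-66\right) 78 = 81 \left(-66\right) 78 = \left(-5346\right) 78 = -416988$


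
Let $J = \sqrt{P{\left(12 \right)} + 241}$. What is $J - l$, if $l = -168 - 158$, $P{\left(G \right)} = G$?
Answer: $326 + \sqrt{253} \approx 341.91$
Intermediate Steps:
$J = \sqrt{253}$ ($J = \sqrt{12 + 241} = \sqrt{253} \approx 15.906$)
$l = -326$ ($l = -168 - 158 = -326$)
$J - l = \sqrt{253} - -326 = \sqrt{253} + 326 = 326 + \sqrt{253}$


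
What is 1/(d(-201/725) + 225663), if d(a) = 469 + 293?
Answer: 1/226425 ≈ 4.4165e-6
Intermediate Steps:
d(a) = 762
1/(d(-201/725) + 225663) = 1/(762 + 225663) = 1/226425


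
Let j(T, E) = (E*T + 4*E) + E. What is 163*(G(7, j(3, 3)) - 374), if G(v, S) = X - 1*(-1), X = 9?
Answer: -59332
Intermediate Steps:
j(T, E) = 5*E + E*T (j(T, E) = (4*E + E*T) + E = 5*E + E*T)
G(v, S) = 10 (G(v, S) = 9 - 1*(-1) = 9 + 1 = 10)
163*(G(7, j(3, 3)) - 374) = 163*(10 - 374) = 163*(-364) = -59332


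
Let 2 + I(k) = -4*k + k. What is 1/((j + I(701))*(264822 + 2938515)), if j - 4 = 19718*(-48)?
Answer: -1/3038573361405 ≈ -3.2910e-13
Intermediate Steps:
j = -946460 (j = 4 + 19718*(-48) = 4 - 946464 = -946460)
I(k) = -2 - 3*k (I(k) = -2 + (-4*k + k) = -2 - 3*k)
1/((j + I(701))*(264822 + 2938515)) = 1/((-946460 + (-2 - 3*701))*(264822 + 2938515)) = 1/((-946460 + (-2 - 2103))*3203337) = 1/((-946460 - 2105)*3203337) = 1/(-948565*3203337) = 1/(-3038573361405) = -1/3038573361405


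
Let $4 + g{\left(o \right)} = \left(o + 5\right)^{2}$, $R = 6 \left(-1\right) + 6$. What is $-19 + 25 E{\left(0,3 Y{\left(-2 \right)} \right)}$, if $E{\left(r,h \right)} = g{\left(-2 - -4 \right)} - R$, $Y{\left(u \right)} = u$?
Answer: $1106$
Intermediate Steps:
$R = 0$ ($R = -6 + 6 = 0$)
$g{\left(o \right)} = -4 + \left(5 + o\right)^{2}$ ($g{\left(o \right)} = -4 + \left(o + 5\right)^{2} = -4 + \left(5 + o\right)^{2}$)
$E{\left(r,h \right)} = 45$ ($E{\left(r,h \right)} = \left(-4 + \left(5 - -2\right)^{2}\right) - 0 = \left(-4 + \left(5 + \left(-2 + 4\right)\right)^{2}\right) + 0 = \left(-4 + \left(5 + 2\right)^{2}\right) + 0 = \left(-4 + 7^{2}\right) + 0 = \left(-4 + 49\right) + 0 = 45 + 0 = 45$)
$-19 + 25 E{\left(0,3 Y{\left(-2 \right)} \right)} = -19 + 25 \cdot 45 = -19 + 1125 = 1106$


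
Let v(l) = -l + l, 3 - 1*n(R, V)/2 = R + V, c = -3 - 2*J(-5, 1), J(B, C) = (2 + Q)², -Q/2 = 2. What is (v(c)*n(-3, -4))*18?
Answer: 0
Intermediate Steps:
Q = -4 (Q = -2*2 = -4)
J(B, C) = 4 (J(B, C) = (2 - 4)² = (-2)² = 4)
c = -11 (c = -3 - 2*4 = -3 - 8 = -11)
n(R, V) = 6 - 2*R - 2*V (n(R, V) = 6 - 2*(R + V) = 6 + (-2*R - 2*V) = 6 - 2*R - 2*V)
v(l) = 0
(v(c)*n(-3, -4))*18 = (0*(6 - 2*(-3) - 2*(-4)))*18 = (0*(6 + 6 + 8))*18 = (0*20)*18 = 0*18 = 0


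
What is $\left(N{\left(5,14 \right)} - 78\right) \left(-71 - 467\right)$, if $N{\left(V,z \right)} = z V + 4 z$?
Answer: $-25824$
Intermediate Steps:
$N{\left(V,z \right)} = 4 z + V z$ ($N{\left(V,z \right)} = V z + 4 z = 4 z + V z$)
$\left(N{\left(5,14 \right)} - 78\right) \left(-71 - 467\right) = \left(14 \left(4 + 5\right) - 78\right) \left(-71 - 467\right) = \left(14 \cdot 9 - 78\right) \left(-538\right) = \left(126 - 78\right) \left(-538\right) = 48 \left(-538\right) = -25824$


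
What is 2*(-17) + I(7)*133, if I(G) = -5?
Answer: -699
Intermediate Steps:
2*(-17) + I(7)*133 = 2*(-17) - 5*133 = -34 - 665 = -699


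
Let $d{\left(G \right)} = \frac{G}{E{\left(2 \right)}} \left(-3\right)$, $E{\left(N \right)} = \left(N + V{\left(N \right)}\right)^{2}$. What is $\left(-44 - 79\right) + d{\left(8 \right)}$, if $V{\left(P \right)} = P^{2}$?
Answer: $- \frac{371}{3} \approx -123.67$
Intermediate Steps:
$E{\left(N \right)} = \left(N + N^{2}\right)^{2}$
$d{\left(G \right)} = - \frac{G}{12}$ ($d{\left(G \right)} = \frac{G}{2^{2} \left(1 + 2\right)^{2}} \left(-3\right) = \frac{G}{4 \cdot 3^{2}} \left(-3\right) = \frac{G}{4 \cdot 9} \left(-3\right) = \frac{G}{36} \left(-3\right) = - \frac{G}{12}$)
$\left(-44 - 79\right) + d{\left(8 \right)} = \left(-44 - 79\right) - \frac{2}{3} = -123 - \frac{2}{3} = - \frac{371}{3}$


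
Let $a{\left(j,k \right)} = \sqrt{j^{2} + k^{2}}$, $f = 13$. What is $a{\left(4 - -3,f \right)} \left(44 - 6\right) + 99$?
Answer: $99 + 38 \sqrt{218} \approx 660.06$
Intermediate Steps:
$a{\left(4 - -3,f \right)} \left(44 - 6\right) + 99 = \sqrt{\left(4 - -3\right)^{2} + 13^{2}} \left(44 - 6\right) + 99 = \sqrt{\left(4 + 3\right)^{2} + 169} \left(44 - 6\right) + 99 = \sqrt{7^{2} + 169} \cdot 38 + 99 = \sqrt{49 + 169} \cdot 38 + 99 = \sqrt{218} \cdot 38 + 99 = 38 \sqrt{218} + 99 = 99 + 38 \sqrt{218}$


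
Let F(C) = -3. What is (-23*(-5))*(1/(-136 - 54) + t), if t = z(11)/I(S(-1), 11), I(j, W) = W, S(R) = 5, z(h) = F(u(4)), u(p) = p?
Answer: -13363/418 ≈ -31.969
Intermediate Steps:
z(h) = -3
t = -3/11 ≈ -0.27273
(-23*(-5))*(1/(-136 - 54) + t) = (-23*(-5))*(1/(-136 - 54) - 3/11) = 115*(1/(-190) - 3/11) = 115*(-1/190 - 3/11) = 115*(-581/2090) = -13363/418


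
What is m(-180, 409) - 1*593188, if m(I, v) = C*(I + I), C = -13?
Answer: -588508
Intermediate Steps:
m(I, v) = -26*I (m(I, v) = -13*(I + I) = -26*I)
m(-180, 409) - 1*593188 = -26*(-180) - 1*593188 = 4680 - 593188 = -588508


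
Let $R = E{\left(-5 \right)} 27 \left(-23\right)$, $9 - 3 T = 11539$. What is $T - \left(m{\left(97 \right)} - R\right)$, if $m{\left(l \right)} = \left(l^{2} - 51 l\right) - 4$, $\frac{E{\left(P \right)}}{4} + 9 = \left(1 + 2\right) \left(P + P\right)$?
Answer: $\frac{265724}{3} \approx 88575.0$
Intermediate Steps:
$T = - \frac{11530}{3}$ ($T = 3 - \frac{11539}{3} = - \frac{11530}{3} \approx -3843.3$)
$E{\left(P \right)} = -36 + 24 P$ ($E{\left(P \right)} = -36 + 4 \left(1 + 2\right) \left(P + P\right) = -36 + 4 \cdot 3 \cdot 2 P = -36 + 4 \cdot 6 P = -36 + 24 P$)
$R = 96876$ ($R = \left(-36 + 24 \left(-5\right)\right) 27 \left(-23\right) = \left(-36 - 120\right) 27 \left(-23\right) = \left(-156\right) 27 \left(-23\right) = \left(-4212\right) \left(-23\right) = 96876$)
$m{\left(l \right)} = -4 + l^{2} - 51 l$
$T - \left(m{\left(97 \right)} - R\right) = - \frac{11530}{3} - \left(\left(-4 + 97^{2} - 4947\right) - 96876\right) = - \frac{11530}{3} - \left(\left(-4 + 9409 - 4947\right) - 96876\right) = - \frac{11530}{3} - \left(4458 - 96876\right) = - \frac{11530}{3} - -92418 = - \frac{11530}{3} + 92418 = \frac{265724}{3}$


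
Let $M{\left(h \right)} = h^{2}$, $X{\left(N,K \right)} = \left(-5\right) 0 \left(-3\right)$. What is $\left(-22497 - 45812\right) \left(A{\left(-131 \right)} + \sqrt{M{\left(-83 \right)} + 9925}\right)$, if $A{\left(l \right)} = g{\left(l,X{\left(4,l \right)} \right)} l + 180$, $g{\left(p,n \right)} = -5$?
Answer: $-57038015 - 68309 \sqrt{16814} \approx -6.5896 \cdot 10^{7}$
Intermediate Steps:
$X{\left(N,K \right)} = 0$ ($X{\left(N,K \right)} = 0 \left(-3\right) = 0$)
$A{\left(l \right)} = 180 - 5 l$ ($A{\left(l \right)} = - 5 l + 180 = 180 - 5 l$)
$\left(-22497 - 45812\right) \left(A{\left(-131 \right)} + \sqrt{M{\left(-83 \right)} + 9925}\right) = \left(-22497 - 45812\right) \left(\left(180 - -655\right) + \sqrt{\left(-83\right)^{2} + 9925}\right) = - 68309 \left(\left(180 + 655\right) + \sqrt{6889 + 9925}\right) = - 68309 \left(835 + \sqrt{16814}\right) = -57038015 - 68309 \sqrt{16814}$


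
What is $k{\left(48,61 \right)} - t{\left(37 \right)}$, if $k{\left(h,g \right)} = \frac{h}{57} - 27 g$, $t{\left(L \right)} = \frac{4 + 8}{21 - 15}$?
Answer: $- \frac{31315}{19} \approx -1648.2$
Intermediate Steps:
$t{\left(L \right)} = 2$ ($t{\left(L \right)} = \frac{12}{6} = 12 \cdot \frac{1}{6} = 2$)
$k{\left(h,g \right)} = - 27 g + \frac{h}{57}$ ($k{\left(h,g \right)} = \frac{h}{57} - 27 g = - 27 g + \frac{h}{57}$)
$k{\left(48,61 \right)} - t{\left(37 \right)} = \left(\left(-27\right) 61 + \frac{1}{57} \cdot 48\right) - 2 = \left(-1647 + \frac{16}{19}\right) - 2 = - \frac{31277}{19} - 2 = - \frac{31315}{19}$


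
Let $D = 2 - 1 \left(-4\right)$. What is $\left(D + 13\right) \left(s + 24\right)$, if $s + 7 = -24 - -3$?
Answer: $-76$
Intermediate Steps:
$D = 6$ ($D = 2 - -4 = 2 + 4 = 6$)
$s = -28$ ($s = -7 - 21 = -28$)
$\left(D + 13\right) \left(s + 24\right) = \left(6 + 13\right) \left(-28 + 24\right) = 19 \left(-4\right) = -76$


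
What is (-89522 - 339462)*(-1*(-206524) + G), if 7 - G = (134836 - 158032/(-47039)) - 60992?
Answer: -157495312386872/2767 ≈ -5.6919e+10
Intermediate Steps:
G = -204316275/2767 (G = 7 - ((134836 - 158032/(-47039)) - 60992) = 7 - ((134836 - 158032*(-1/47039)) - 60992) = 7 - ((134836 + 9296/2767) - 60992) = 7 - (373100508/2767 - 60992) = 7 - 1*204335644/2767 = 7 - 204335644/2767 = -204316275/2767 ≈ -73840.)
(-89522 - 339462)*(-1*(-206524) + G) = (-89522 - 339462)*(-1*(-206524) - 204316275/2767) = -428984*(206524 - 204316275/2767) = -428984*367135633/2767 = -157495312386872/2767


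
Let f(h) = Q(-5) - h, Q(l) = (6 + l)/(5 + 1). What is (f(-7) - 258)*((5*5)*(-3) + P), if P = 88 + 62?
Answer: -37625/2 ≈ -18813.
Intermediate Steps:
Q(l) = 1 + l/6 (Q(l) = (6 + l)/6 = (6 + l)*(⅙) = 1 + l/6)
f(h) = ⅙ - h (f(h) = (1 + (⅙)*(-5)) - h = (1 - ⅚) - h = ⅙ - h)
P = 150
(f(-7) - 258)*((5*5)*(-3) + P) = ((⅙ - 1*(-7)) - 258)*((5*5)*(-3) + 150) = ((⅙ + 7) - 258)*(25*(-3) + 150) = (43/6 - 258)*(-75 + 150) = -1505/6*75 = -37625/2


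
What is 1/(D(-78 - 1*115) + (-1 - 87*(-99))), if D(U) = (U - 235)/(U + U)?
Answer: 193/1662330 ≈ 0.00011610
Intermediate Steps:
D(U) = (-235 + U)/(2*U) (D(U) = (-235 + U)/((2*U)) = (-235 + U)*(1/(2*U)) = (-235 + U)/(2*U))
1/(D(-78 - 1*115) + (-1 - 87*(-99))) = 1/((-235 + (-78 - 1*115))/(2*(-78 - 1*115)) + (-1 - 87*(-99))) = 1/((-235 + (-78 - 115))/(2*(-78 - 115)) + (-1 + 8613)) = 1/((½)*(-235 - 193)/(-193) + 8612) = 1/((½)*(-1/193)*(-428) + 8612) = 1/(214/193 + 8612) = 1/(1662330/193) = 193/1662330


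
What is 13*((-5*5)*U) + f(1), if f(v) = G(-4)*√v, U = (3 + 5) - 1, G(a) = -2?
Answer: -2277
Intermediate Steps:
U = 7 (U = 8 - 1 = 7)
f(v) = -2*√v
13*((-5*5)*U) + f(1) = 13*(-5*5*7) - 2*√1 = 13*(-25*7) - 2*1 = 13*(-175) - 2 = -2275 - 2 = -2277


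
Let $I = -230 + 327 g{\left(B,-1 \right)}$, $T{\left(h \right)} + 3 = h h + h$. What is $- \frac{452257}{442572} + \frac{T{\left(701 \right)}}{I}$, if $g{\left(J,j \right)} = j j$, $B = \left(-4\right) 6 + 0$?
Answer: $\frac{16749643823}{3302268} \approx 5072.2$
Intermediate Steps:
$B = -24$ ($B = -24 + 0 = -24$)
$T{\left(h \right)} = -3 + h + h^{2}$ ($T{\left(h \right)} = -3 + \left(h h + h\right) = -3 + \left(h^{2} + h\right) = -3 + \left(h + h^{2}\right) = -3 + h + h^{2}$)
$g{\left(J,j \right)} = j^{2}$
$I = 97$ ($I = -230 + 327 \left(-1\right)^{2} = -230 + 327 \cdot 1 = -230 + 327 = 97$)
$- \frac{452257}{442572} + \frac{T{\left(701 \right)}}{I} = - \frac{452257}{442572} + \frac{-3 + 701 + 701^{2}}{97} = \left(-452257\right) \frac{1}{442572} + \left(-3 + 701 + 491401\right) \frac{1}{97} = - \frac{34789}{34044} + 492099 \cdot \frac{1}{97} = - \frac{34789}{34044} + \frac{492099}{97} = \frac{16749643823}{3302268}$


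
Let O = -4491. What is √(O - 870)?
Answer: I*√5361 ≈ 73.219*I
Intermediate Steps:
√(O - 870) = √(-4491 - 870) = √(-5361) = I*√5361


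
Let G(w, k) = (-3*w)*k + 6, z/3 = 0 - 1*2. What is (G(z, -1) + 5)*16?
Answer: -112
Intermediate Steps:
z = -6 (z = 3*(0 - 1*2) = 3*(0 - 2) = 3*(-2) = -6)
G(w, k) = 6 - 3*k*w (G(w, k) = -3*k*w + 6 = 6 - 3*k*w)
(G(z, -1) + 5)*16 = ((6 - 3*(-1)*(-6)) + 5)*16 = ((6 - 18) + 5)*16 = (-12 + 5)*16 = -7*16 = -112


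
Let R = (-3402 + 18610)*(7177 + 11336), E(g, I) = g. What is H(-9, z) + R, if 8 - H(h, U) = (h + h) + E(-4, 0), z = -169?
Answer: 281545734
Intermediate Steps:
H(h, U) = 12 - 2*h (H(h, U) = 8 - ((h + h) - 4) = 8 - (2*h - 4) = 8 - (-4 + 2*h) = 8 + (4 - 2*h) = 12 - 2*h)
R = 281545704 (R = 15208*18513 = 281545704)
H(-9, z) + R = (12 - 2*(-9)) + 281545704 = (12 + 18) + 281545704 = 30 + 281545704 = 281545734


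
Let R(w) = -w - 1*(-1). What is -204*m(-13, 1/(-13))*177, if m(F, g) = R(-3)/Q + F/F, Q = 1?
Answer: -180540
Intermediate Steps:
R(w) = 1 - w (R(w) = -w + 1 = 1 - w)
m(F, g) = 5 (m(F, g) = (1 - 1*(-3))/1 + F/F = (1 + 3)*1 + 1 = 4*1 + 1 = 4 + 1 = 5)
-204*m(-13, 1/(-13))*177 = -204*5*177 = -1020*177 = -180540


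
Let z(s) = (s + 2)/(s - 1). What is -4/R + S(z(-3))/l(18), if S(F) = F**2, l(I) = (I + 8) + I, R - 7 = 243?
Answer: -1283/88000 ≈ -0.014580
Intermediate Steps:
R = 250 (R = 7 + 243 = 250)
z(s) = (2 + s)/(-1 + s)
l(I) = 8 + 2*I (l(I) = (8 + I) + I = 8 + 2*I)
-4/R + S(z(-3))/l(18) = -4/250 + ((2 - 3)/(-1 - 3))**2/(8 + 2*18) = -4*1/250 + (-1/(-4))**2/(8 + 36) = -2/125 + (-1/4*(-1))**2/44 = -2/125 + (1/4)**2*(1/44) = -2/125 + (1/16)*(1/44) = -2/125 + 1/704 = -1283/88000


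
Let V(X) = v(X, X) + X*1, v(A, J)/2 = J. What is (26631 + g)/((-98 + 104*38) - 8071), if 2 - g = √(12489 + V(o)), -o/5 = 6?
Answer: -26633/4217 + √12399/4217 ≈ -6.2892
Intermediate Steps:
o = -30 (o = -5*6 = -30)
v(A, J) = 2*J
V(X) = 3*X (V(X) = 2*X + X*1 = 2*X + X = 3*X)
g = 2 - √12399 (g = 2 - √(12489 + 3*(-30)) = 2 - √(12489 - 90) = 2 - √12399 ≈ -109.35)
(26631 + g)/((-98 + 104*38) - 8071) = (26631 + (2 - √12399))/((-98 + 104*38) - 8071) = (26633 - √12399)/((-98 + 3952) - 8071) = (26633 - √12399)/(3854 - 8071) = (26633 - √12399)/(-4217) = (26633 - √12399)*(-1/4217) = -26633/4217 + √12399/4217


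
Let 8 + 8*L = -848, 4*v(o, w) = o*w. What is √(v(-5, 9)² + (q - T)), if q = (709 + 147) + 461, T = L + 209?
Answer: 9*√265/4 ≈ 36.627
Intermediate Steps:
v(o, w) = o*w/4 (v(o, w) = (o*w)/4 = o*w/4)
L = -107 (L = -1 + (⅛)*(-848) = -1 - 106 = -107)
T = 102 (T = -107 + 209 = 102)
q = 1317 (q = 856 + 461 = 1317)
√(v(-5, 9)² + (q - T)) = √(((¼)*(-5)*9)² + (1317 - 1*102)) = √((-45/4)² + (1317 - 102)) = √(2025/16 + 1215) = √(21465/16) = 9*√265/4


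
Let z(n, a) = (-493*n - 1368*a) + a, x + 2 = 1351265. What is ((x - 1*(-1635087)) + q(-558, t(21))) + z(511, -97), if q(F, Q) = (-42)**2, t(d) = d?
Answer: 2868790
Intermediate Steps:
x = 1351263 (x = -2 + 1351265 = 1351263)
z(n, a) = -1367*a - 493*n (z(n, a) = (-1368*a - 493*n) + a = -1367*a - 493*n)
q(F, Q) = 1764
((x - 1*(-1635087)) + q(-558, t(21))) + z(511, -97) = ((1351263 - 1*(-1635087)) + 1764) + (-1367*(-97) - 493*511) = ((1351263 + 1635087) + 1764) + (132599 - 251923) = (2986350 + 1764) - 119324 = 2988114 - 119324 = 2868790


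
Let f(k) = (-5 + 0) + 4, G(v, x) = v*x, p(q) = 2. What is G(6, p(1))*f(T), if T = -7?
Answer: -12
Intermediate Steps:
f(k) = -1 (f(k) = -5 + 4 = -1)
G(6, p(1))*f(T) = (6*2)*(-1) = 12*(-1) = -12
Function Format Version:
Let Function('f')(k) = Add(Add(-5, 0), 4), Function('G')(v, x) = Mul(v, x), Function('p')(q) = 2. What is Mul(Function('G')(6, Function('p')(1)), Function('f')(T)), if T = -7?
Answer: -12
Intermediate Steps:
Function('f')(k) = -1 (Function('f')(k) = Add(-5, 4) = -1)
Mul(Function('G')(6, Function('p')(1)), Function('f')(T)) = Mul(Mul(6, 2), -1) = Mul(12, -1) = -12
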